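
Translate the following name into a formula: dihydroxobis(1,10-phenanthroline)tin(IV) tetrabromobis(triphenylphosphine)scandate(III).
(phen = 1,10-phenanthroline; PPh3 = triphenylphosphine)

[Sn(OH)2(phen)2][ScBr4(PPh3)2]2

Cation [Sn…]: ligand charges -2, Sn(IV) ⇒ ion charge 2+.
Anion [Sc…]: ligand charges -4, Sc(III) ⇒ ion charge 1−.
One 2+ cation requires 2 of the 1− anion.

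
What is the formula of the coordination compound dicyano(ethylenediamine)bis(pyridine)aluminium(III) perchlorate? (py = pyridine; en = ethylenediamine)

[Al(CN)2(en)(py)2]ClO4

Ligands: 2 pyridine (py, neutral), 1 ethylenediamine (en, neutral), 2 cyano (CN, -1). Ligand charge sum = -2.
Charge balance with perchlorate (-1) requires 1 complex ion per 1 perchlorate.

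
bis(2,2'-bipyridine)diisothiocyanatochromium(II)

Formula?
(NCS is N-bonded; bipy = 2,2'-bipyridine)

[Cr(bipy)2(NCS)2]

Ligands: 2 isothiocyanato (NCS, -1), 2 2,2'-bipyridine (bipy, neutral). Ligand charge sum = -2.
With Cr in oxidation state +2, the complex ion is [Cr...].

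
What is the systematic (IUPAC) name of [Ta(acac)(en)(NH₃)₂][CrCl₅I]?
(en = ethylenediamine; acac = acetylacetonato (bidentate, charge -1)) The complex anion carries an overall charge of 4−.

Both ions are complex: the cation is named first with the plain metal name, the anion second with the -ate form; each ion's ligands are alphabetised independently.
The complex anion is given as 4−; its ligand charges sum to -6, so Cr = +2.
A 1:1 salt means the cation carries the equal and opposite charge, 4+.
Cation: ligand charges sum to -1; for the ion to be 4+, Ta = +5.

(acetylacetonato)diammine(ethylenediamine)tantalum(V) pentachloroiodochromate(II)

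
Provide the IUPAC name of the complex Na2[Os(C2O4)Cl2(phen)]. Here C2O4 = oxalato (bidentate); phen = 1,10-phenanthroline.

The 2 sodium counter-ions carry a total charge of +2, so each complex ion is 2−.
Ligand charges: 1×oxalato (-2 each), 2×chloro (-1 each), 1×1,10-phenanthroline (neutral); total -4. So Os + (-4) = 2−, giving Os = +2.
Ligands are named alphabetically: chloro before oxalato before phenanthroline.
The complex ion is anionic, so osmium takes the -ate form osmate(II).

sodium dichlorooxalato(1,10-phenanthroline)osmate(II)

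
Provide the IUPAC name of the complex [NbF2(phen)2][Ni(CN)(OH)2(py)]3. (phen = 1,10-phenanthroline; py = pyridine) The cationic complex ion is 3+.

The complex cation is given as 3+; its ligand charges sum to -2, so Nb = +5.
With 3 anions per cation, each anion must be 3/3 = 1−.
Anion: ligand charges sum to -3; for the ion to be 1−, Ni = +2.

difluorobis(1,10-phenanthroline)niobium(V) cyanodihydroxo(pyridine)nickelate(II)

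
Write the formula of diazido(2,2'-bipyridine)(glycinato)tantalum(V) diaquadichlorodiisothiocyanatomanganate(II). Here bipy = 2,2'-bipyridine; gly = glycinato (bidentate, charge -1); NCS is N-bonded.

[Ta(bipy)(gly)(N3)2][MnCl2(H2O)2(NCS)2]

Cation [Ta…]: ligand charges -3, Ta(V) ⇒ ion charge 2+.
Anion [Mn…]: ligand charges -4, Mn(II) ⇒ ion charge 2−.
One 2+ cation balances one 2− anion.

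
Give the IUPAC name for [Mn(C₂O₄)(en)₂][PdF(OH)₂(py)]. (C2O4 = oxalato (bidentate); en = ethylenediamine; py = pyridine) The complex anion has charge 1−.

Both ions are complex: the cation is named first with the plain metal name, the anion second with the -ate form; each ion's ligands are alphabetised independently.
The complex anion is given as 1−; its ligand charges sum to -3, so Pd = +2.
A 1:1 salt means the cation carries the equal and opposite charge, 1+.
Cation: ligand charges sum to -2; for the ion to be 1+, Mn = +3.

bis(ethylenediamine)oxalatomanganese(III) fluorodihydroxo(pyridine)palladate(II)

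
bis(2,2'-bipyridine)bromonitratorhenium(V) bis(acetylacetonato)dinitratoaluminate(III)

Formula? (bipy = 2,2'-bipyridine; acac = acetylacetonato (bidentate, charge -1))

[Re(bipy)2Br(NO3)][Al(acac)2(NO3)2]3

Cation [Re…]: ligand charges -2, Re(V) ⇒ ion charge 3+.
Anion [Al…]: ligand charges -4, Al(III) ⇒ ion charge 1−.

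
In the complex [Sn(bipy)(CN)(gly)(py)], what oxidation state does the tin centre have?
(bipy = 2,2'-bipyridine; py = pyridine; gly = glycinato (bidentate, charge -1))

+2

No counter-ion: the bracketed complex is neutral.
Ligand charges: 1×bipy neutral; 1×py neutral; 1×gly = -1; 1×CN = -1; sum -2.
Sn + (-2) = 0 ⇒ Sn is +2.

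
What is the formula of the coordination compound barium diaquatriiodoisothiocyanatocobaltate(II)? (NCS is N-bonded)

Ba[Co(H2O)2I3(NCS)]

Ligands: 1 isothiocyanato (NCS, -1), 2 aqua (H2O, neutral), 3 iodo (I, -1). Ligand charge sum = -4.
Charge balance with barium (+2) requires 1 complex ion per 1 barium.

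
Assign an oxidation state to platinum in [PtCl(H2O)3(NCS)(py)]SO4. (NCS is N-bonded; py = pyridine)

1 sulfate outside the brackets (-2 each) → the complex ion is 2+.
Ligand charges: 1×NCS = -1; 1×py neutral; 3×H2O neutral; 1×Cl = -1; sum -2.
Pt + (-2) = 2+ ⇒ Pt is +4.

+4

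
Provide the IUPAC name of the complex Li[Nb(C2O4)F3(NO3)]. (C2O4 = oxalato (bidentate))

lithium trifluoronitratooxalatoniobate(V)

The 1 lithium counter-ion carries a total charge of +1, so each complex ion is 1−.
Ligand charges: 1×oxalato (-2 each), 3×fluoro (-1 each), 1×nitrato (-1 each); total -6. So Nb + (-6) = 1−, giving Nb = +5.
Ligands are named alphabetically: fluoro before nitrato before oxalato.
The complex ion is anionic, so niobium takes the -ate form niobate(V).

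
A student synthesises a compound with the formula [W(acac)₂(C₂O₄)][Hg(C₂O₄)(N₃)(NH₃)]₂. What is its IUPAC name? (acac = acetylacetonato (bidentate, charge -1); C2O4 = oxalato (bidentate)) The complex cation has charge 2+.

Both ions are complex: the cation is named first with the plain metal name, the anion second with the -ate form; each ion's ligands are alphabetised independently.
The complex cation is given as 2+; its ligand charges sum to -4, so W = +6.
With 2 anions per cation, each anion must be 2/2 = 1−.
Anion: ligand charges sum to -3; for the ion to be 1−, Hg = +2.

bis(acetylacetonato)oxalatotungsten(VI) ammineazidooxalatomercurate(II)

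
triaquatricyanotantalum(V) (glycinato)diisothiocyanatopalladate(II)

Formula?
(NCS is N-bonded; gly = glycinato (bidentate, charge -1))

Cation [Ta…]: ligand charges -3, Ta(V) ⇒ ion charge 2+.
Anion [Pd…]: ligand charges -3, Pd(II) ⇒ ion charge 1−.

[Ta(CN)3(H2O)3][Pd(gly)(NCS)2]2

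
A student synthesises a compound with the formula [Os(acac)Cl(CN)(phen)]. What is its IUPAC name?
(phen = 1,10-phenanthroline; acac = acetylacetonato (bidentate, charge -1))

There is no counter-ion, so the complex is neutral overall.
Ligand charges: 1×1,10-phenanthroline (neutral), 1×chloro (-1 each), 1×acetylacetonato (-1 each), 1×cyano (-1 each); total -3. So Os + (-3) = 0, giving Os = +3.
Ligands are named alphabetically: acetylacetonato before chloro before cyano before phenanthroline.

(acetylacetonato)chlorocyano(1,10-phenanthroline)osmium(III)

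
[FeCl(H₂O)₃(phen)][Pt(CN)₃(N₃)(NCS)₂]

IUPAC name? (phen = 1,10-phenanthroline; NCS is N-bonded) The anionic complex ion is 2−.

triaquachloro(1,10-phenanthroline)iron(III) azidotricyanodiisothiocyanatoplatinate(IV)

Both ions are complex: the cation is named first with the plain metal name, the anion second with the -ate form; each ion's ligands are alphabetised independently.
The complex anion is given as 2−; its ligand charges sum to -6, so Pt = +4.
A 1:1 salt means the cation carries the equal and opposite charge, 2+.
Cation: ligand charges sum to -1; for the ion to be 2+, Fe = +3.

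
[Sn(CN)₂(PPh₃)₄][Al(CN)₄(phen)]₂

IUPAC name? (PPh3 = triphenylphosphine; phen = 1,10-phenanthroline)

Both ions are complex: the cation is named first with the plain metal name, the anion second with the -ate form; each ion's ligands are alphabetised independently.
Aluminium is always +3 in its complexes; the anion's ligand charges sum to -4, so the complex anion is 1−.
With 2 anions per cation, the cation must be 2×1 = 2+.
Cation: ligand charges sum to -2; for the ion to be 2+, Sn = +4.

dicyanotetrakis(triphenylphosphine)tin(IV) tetracyano(1,10-phenanthroline)aluminate(III)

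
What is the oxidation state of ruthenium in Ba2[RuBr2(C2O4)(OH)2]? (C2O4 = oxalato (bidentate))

2 barium outside the brackets (+2 each) → the complex ion is 4−.
Ligand charges: 2×OH = -2; 1×C2O4 = -2; 2×Br = -2; sum -6.
Ru + (-6) = 4− ⇒ Ru is +2.

+2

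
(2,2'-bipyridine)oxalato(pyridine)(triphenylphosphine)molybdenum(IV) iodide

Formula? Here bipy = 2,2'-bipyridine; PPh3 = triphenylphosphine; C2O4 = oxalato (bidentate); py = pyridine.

Ligands: 1 2,2'-bipyridine (bipy, neutral), 1 triphenylphosphine (PPh3, neutral), 1 oxalato (C2O4, -2), 1 pyridine (py, neutral). Ligand charge sum = -2.
Charge balance with iodide (-1) requires 1 complex ion per 2 iodide.

[Mo(bipy)(C2O4)(PPh3)(py)]I2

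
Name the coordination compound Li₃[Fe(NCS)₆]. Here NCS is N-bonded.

lithium hexaisothiocyanatoferrate(III)

The 3 lithium counter-ions carry a total charge of +3, so each complex ion is 3−.
Ligand charges: 6×isothiocyanato (-1 each); total -6. So Fe + (-6) = 3−, giving Fe = +3.
The complex ion is anionic, so iron takes the -ate form ferrate(III).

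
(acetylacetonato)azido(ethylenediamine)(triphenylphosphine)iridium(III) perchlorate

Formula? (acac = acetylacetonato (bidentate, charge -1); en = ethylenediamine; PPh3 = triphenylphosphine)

[Ir(acac)(en)(N3)(PPh3)]ClO4

Ligands: 1 acetylacetonato (acac, -1), 1 azido (N3, -1), 1 ethylenediamine (en, neutral), 1 triphenylphosphine (PPh3, neutral). Ligand charge sum = -2.
Charge balance with perchlorate (-1) requires 1 complex ion per 1 perchlorate.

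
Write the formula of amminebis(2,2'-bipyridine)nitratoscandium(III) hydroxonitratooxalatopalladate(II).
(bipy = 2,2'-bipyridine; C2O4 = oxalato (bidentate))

Cation [Sc…]: ligand charges -1, Sc(III) ⇒ ion charge 2+.
Anion [Pd…]: ligand charges -4, Pd(II) ⇒ ion charge 2−.

[Sc(bipy)2(NH3)(NO3)][Pd(C2O4)(NO3)(OH)]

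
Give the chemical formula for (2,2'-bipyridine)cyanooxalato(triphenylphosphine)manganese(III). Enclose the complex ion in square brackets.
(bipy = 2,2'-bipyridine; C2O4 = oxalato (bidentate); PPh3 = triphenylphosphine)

Ligands: 1 2,2'-bipyridine (bipy, neutral), 1 oxalato (C2O4, -2), 1 triphenylphosphine (PPh3, neutral), 1 cyano (CN, -1). Ligand charge sum = -3.
With Mn in oxidation state +3, the complex ion is [Mn...].

[Mn(bipy)(C2O4)(CN)(PPh3)]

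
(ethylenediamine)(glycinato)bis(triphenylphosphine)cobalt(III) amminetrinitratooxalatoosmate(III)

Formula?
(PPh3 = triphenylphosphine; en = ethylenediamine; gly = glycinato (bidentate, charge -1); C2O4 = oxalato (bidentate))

[Co(en)(gly)(PPh3)2][Os(C2O4)(NH3)(NO3)3]

Cation [Co…]: ligand charges -1, Co(III) ⇒ ion charge 2+.
Anion [Os…]: ligand charges -5, Os(III) ⇒ ion charge 2−.
One 2+ cation balances one 2− anion.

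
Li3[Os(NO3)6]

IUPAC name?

The 3 lithium counter-ions carry a total charge of +3, so each complex ion is 3−.
Ligand charges: 6×nitrato (-1 each); total -6. So Os + (-6) = 3−, giving Os = +3.
The complex ion is anionic, so osmium takes the -ate form osmate(III).

lithium hexanitratoosmate(III)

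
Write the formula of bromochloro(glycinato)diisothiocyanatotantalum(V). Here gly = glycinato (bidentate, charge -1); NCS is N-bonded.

[TaBrCl(gly)(NCS)2]

Ligands: 1 glycinato (gly, -1), 1 bromo (Br, -1), 1 chloro (Cl, -1), 2 isothiocyanato (NCS, -1). Ligand charge sum = -5.
With Ta in oxidation state +5, the complex ion is [Ta...].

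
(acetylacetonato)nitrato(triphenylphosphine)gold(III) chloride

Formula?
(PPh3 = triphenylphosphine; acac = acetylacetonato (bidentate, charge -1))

Ligands: 1 nitrato (NO3, -1), 1 triphenylphosphine (PPh3, neutral), 1 acetylacetonato (acac, -1). Ligand charge sum = -2.
With Au in oxidation state +3, the complex ion is [Au...]^1+.
Charge balance with chloride (-1) requires 1 complex ion per 1 chloride.

[Au(acac)(NO3)(PPh3)]Cl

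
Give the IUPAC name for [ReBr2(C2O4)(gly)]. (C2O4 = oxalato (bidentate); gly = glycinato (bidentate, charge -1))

dibromo(glycinato)oxalatorhenium(V)

There is no counter-ion, so the complex is neutral overall.
Ligand charges: 2×bromo (-1 each), 1×oxalato (-2 each), 1×glycinato (-1 each); total -5. So Re + (-5) = 0, giving Re = +5.
Ligands are named alphabetically: bromo before glycinato before oxalato.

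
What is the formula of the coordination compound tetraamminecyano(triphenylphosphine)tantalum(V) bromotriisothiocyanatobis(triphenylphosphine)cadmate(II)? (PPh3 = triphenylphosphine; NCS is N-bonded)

[Ta(CN)(NH3)4(PPh3)][CdBr(NCS)3(PPh3)2]2

Cation [Ta…]: ligand charges -1, Ta(V) ⇒ ion charge 4+.
Anion [Cd…]: ligand charges -4, Cd(II) ⇒ ion charge 2−.
One 4+ cation requires 2 of the 2− anion.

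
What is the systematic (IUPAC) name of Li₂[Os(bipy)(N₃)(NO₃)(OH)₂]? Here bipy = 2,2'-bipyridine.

lithium azido(2,2'-bipyridine)dihydroxonitratoosmate(II)

The 2 lithium counter-ions carry a total charge of +2, so each complex ion is 2−.
Ligand charges: 2×hydroxo (-1 each), 1×nitrato (-1 each), 1×2,2'-bipyridine (neutral), 1×azido (-1 each); total -4. So Os + (-4) = 2−, giving Os = +2.
Ligands are named alphabetically: azido before bipyridine before hydroxo before nitrato.
The complex ion is anionic, so osmium takes the -ate form osmate(II).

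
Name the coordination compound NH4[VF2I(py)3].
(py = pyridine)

ammonium difluoroiodotris(pyridine)vanadate(II)

The 1 ammonium counter-ion carries a total charge of +1, so each complex ion is 1−.
Ligand charges: 1×iodo (-1 each), 2×fluoro (-1 each), 3×pyridine (neutral); total -3. So V + (-3) = 1−, giving V = +2.
Ligands are named alphabetically: fluoro before iodo before pyridine.
The complex ion is anionic, so vanadium takes the -ate form vanadate(II).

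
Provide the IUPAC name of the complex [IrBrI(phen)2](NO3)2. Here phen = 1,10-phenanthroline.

bromoiodobis(1,10-phenanthroline)iridium(IV) nitrate

The 2 nitrate counter-ions carry a total charge of -2, so each complex ion is 2+.
Ligand charges: 1×iodo (-1 each), 2×1,10-phenanthroline (neutral), 1×bromo (-1 each); total -2. So Ir + (-2) = 2+, giving Ir = +4.
Ligands are named alphabetically: bromo before iodo before phenanthroline.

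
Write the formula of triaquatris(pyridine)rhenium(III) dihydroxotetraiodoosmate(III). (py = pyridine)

Cation [Re…]: ligand charges 0, Re(III) ⇒ ion charge 3+.
Anion [Os…]: ligand charges -6, Os(III) ⇒ ion charge 3−.
One 3+ cation balances one 3− anion.

[Re(H2O)3(py)3][OsI4(OH)2]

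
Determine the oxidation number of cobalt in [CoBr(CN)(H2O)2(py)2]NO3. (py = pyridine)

1 nitrate outside the brackets (-1 each) → the complex ion is 1+.
Ligand charges: 2×py neutral; 2×H2O neutral; 1×CN = -1; 1×Br = -1; sum -2.
Co + (-2) = 1+ ⇒ Co is +3.

+3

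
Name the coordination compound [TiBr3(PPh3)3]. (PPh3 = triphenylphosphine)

There is no counter-ion, so the complex is neutral overall.
Ligand charges: 3×triphenylphosphine (neutral), 3×bromo (-1 each); total -3. So Ti + (-3) = 0, giving Ti = +3.
Ligands are named alphabetically: bromo before triphenylphosphine.

tribromotris(triphenylphosphine)titanium(III)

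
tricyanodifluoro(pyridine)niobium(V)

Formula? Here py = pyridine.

Ligands: 3 cyano (CN, -1), 1 pyridine (py, neutral), 2 fluoro (F, -1). Ligand charge sum = -5.
With Nb in oxidation state +5, the complex ion is [Nb...].

[Nb(CN)3F2(py)]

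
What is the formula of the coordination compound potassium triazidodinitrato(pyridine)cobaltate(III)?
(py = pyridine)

Ligands: 2 nitrato (NO3, -1), 1 pyridine (py, neutral), 3 azido (N3, -1). Ligand charge sum = -5.
With Co in oxidation state +3, the complex ion is [Co...]^2−.
Charge balance with potassium (+1) requires 1 complex ion per 2 potassium.

K2[Co(N3)3(NO3)2(py)]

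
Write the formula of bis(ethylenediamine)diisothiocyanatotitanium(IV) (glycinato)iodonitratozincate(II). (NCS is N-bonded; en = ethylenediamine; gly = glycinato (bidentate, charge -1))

Cation [Ti…]: ligand charges -2, Ti(IV) ⇒ ion charge 2+.
Anion [Zn…]: ligand charges -3, Zn(II) ⇒ ion charge 1−.
One 2+ cation requires 2 of the 1− anion.

[Ti(en)2(NCS)2][Zn(gly)I(NO3)]2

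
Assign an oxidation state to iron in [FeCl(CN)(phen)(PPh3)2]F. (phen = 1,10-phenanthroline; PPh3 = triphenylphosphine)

1 fluoride outside the brackets (-1 each) → the complex ion is 1+.
Ligand charges: 1×phen neutral; 1×CN = -1; 1×Cl = -1; 2×PPh3 neutral; sum -2.
Fe + (-2) = 1+ ⇒ Fe is +3.

+3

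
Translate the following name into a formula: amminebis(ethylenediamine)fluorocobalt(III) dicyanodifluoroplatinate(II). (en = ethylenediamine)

[Co(en)2F(NH3)][Pt(CN)2F2]

Cation [Co…]: ligand charges -1, Co(III) ⇒ ion charge 2+.
Anion [Pt…]: ligand charges -4, Pt(II) ⇒ ion charge 2−.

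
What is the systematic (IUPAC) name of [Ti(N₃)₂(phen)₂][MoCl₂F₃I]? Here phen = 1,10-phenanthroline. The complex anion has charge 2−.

diazidobis(1,10-phenanthroline)titanium(IV) dichlorotrifluoroiodomolybdate(IV)

Both ions are complex: the cation is named first with the plain metal name, the anion second with the -ate form; each ion's ligands are alphabetised independently.
The complex anion is given as 2−; its ligand charges sum to -6, so Mo = +4.
A 1:1 salt means the cation carries the equal and opposite charge, 2+.
Cation: ligand charges sum to -2; for the ion to be 2+, Ti = +4.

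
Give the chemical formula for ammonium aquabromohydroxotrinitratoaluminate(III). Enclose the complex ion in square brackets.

(NH4)2[AlBr(H2O)(NO3)3(OH)]

Ligands: 1 bromo (Br, -1), 3 nitrato (NO3, -1), 1 hydroxo (OH, -1), 1 aqua (H2O, neutral). Ligand charge sum = -5.
With Al in oxidation state +3, the complex ion is [Al...]^2−.
Charge balance with ammonium (+1) requires 1 complex ion per 2 ammonium.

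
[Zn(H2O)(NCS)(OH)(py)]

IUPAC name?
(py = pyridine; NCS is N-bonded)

aquahydroxoisothiocyanato(pyridine)zinc(II)

There is no counter-ion, so the complex is neutral overall.
Ligand charges: 1×aqua (neutral), 1×hydroxo (-1 each), 1×pyridine (neutral), 1×isothiocyanato (-1 each); total -2. So Zn + (-2) = 0, giving Zn = +2.
Ligands are named alphabetically: aqua before hydroxo before isothiocyanato before pyridine.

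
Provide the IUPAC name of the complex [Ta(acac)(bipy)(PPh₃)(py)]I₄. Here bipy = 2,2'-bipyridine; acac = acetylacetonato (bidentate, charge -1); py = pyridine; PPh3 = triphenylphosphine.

The 4 iodide counter-ions carry a total charge of -4, so each complex ion is 4+.
Ligand charges: 1×2,2'-bipyridine (neutral), 1×acetylacetonato (-1 each), 1×pyridine (neutral), 1×triphenylphosphine (neutral); total -1. So Ta + (-1) = 4+, giving Ta = +5.
Ligands are named alphabetically: acetylacetonato before bipyridine before pyridine before triphenylphosphine.

(acetylacetonato)(2,2'-bipyridine)(pyridine)(triphenylphosphine)tantalum(V) iodide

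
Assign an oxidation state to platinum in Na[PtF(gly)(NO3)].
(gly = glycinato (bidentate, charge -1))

+2

1 sodium outside the brackets (+1 each) → the complex ion is 1−.
Ligand charges: 1×NO3 = -1; 1×gly = -1; 1×F = -1; sum -3.
Pt + (-3) = 1− ⇒ Pt is +2.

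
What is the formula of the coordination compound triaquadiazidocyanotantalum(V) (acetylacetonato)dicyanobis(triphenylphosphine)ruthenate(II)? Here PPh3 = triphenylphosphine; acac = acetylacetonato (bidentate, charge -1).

Cation [Ta…]: ligand charges -3, Ta(V) ⇒ ion charge 2+.
Anion [Ru…]: ligand charges -3, Ru(II) ⇒ ion charge 1−.
One 2+ cation requires 2 of the 1− anion.

[Ta(CN)(H2O)3(N3)2][Ru(acac)(CN)2(PPh3)2]2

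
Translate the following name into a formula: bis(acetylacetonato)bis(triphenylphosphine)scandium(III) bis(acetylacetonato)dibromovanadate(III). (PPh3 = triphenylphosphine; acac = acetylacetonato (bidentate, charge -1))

Cation [Sc…]: ligand charges -2, Sc(III) ⇒ ion charge 1+.
Anion [V…]: ligand charges -4, V(III) ⇒ ion charge 1−.

[Sc(acac)2(PPh3)2][V(acac)2Br2]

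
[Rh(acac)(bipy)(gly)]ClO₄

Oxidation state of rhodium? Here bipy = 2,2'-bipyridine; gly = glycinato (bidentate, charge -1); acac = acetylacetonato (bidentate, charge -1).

1 perchlorate outside the brackets (-1 each) → the complex ion is 1+.
Ligand charges: 1×bipy neutral; 1×gly = -1; 1×acac = -1; sum -2.
Rh + (-2) = 1+ ⇒ Rh is +3.

+3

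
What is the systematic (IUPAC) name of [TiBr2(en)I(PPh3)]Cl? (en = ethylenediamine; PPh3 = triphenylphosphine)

The 1 chloride counter-ion carries a total charge of -1, so each complex ion is 1+.
Ligand charges: 1×ethylenediamine (neutral), 1×iodo (-1 each), 1×triphenylphosphine (neutral), 2×bromo (-1 each); total -3. So Ti + (-3) = 1+, giving Ti = +4.
Ligands are named alphabetically: bromo before ethylenediamine before iodo before triphenylphosphine.

dibromo(ethylenediamine)iodo(triphenylphosphine)titanium(IV) chloride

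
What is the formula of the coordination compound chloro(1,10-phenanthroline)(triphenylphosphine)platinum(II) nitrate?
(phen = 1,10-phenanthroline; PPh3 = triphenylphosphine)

[PtCl(phen)(PPh3)]NO3

Ligands: 1 1,10-phenanthroline (phen, neutral), 1 triphenylphosphine (PPh3, neutral), 1 chloro (Cl, -1). Ligand charge sum = -1.
With Pt in oxidation state +2, the complex ion is [Pt...]^1+.
Charge balance with nitrate (-1) requires 1 complex ion per 1 nitrate.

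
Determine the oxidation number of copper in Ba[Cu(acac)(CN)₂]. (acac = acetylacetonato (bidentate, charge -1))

+1

1 barium outside the brackets (+2 each) → the complex ion is 2−.
Ligand charges: 1×acac = -1; 2×CN = -2; sum -3.
Cu + (-3) = 2− ⇒ Cu is +1.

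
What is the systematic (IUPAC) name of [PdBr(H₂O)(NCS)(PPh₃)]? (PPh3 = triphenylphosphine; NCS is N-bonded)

There is no counter-ion, so the complex is neutral overall.
Ligand charges: 1×bromo (-1 each), 1×triphenylphosphine (neutral), 1×isothiocyanato (-1 each), 1×aqua (neutral); total -2. So Pd + (-2) = 0, giving Pd = +2.
Ligands are named alphabetically: aqua before bromo before isothiocyanato before triphenylphosphine.

aquabromoisothiocyanato(triphenylphosphine)palladium(II)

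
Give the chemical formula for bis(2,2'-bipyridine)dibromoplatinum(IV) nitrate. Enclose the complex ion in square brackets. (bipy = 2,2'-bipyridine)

[Pt(bipy)2Br2](NO3)2

Ligands: 2 2,2'-bipyridine (bipy, neutral), 2 bromo (Br, -1). Ligand charge sum = -2.
With Pt in oxidation state +4, the complex ion is [Pt...]^2+.
Charge balance with nitrate (-1) requires 1 complex ion per 2 nitrate.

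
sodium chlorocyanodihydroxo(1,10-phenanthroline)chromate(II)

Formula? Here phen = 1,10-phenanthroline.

Na2[CrCl(CN)(OH)2(phen)]

Ligands: 1 cyano (CN, -1), 1 chloro (Cl, -1), 1 1,10-phenanthroline (phen, neutral), 2 hydroxo (OH, -1). Ligand charge sum = -4.
Charge balance with sodium (+1) requires 1 complex ion per 2 sodium.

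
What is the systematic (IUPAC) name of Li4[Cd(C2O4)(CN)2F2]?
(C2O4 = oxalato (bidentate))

lithium dicyanodifluorooxalatocadmate(II)

The 4 lithium counter-ions carry a total charge of +4, so each complex ion is 4−.
Ligand charges: 2×cyano (-1 each), 1×oxalato (-2 each), 2×fluoro (-1 each); total -6. So Cd + (-6) = 4−, giving Cd = +2.
Ligands are named alphabetically: cyano before fluoro before oxalato.
The complex ion is anionic, so cadmium takes the -ate form cadmate(II).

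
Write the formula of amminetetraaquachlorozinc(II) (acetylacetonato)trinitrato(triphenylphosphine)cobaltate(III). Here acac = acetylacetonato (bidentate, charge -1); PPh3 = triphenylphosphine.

Cation [Zn…]: ligand charges -1, Zn(II) ⇒ ion charge 1+.
Anion [Co…]: ligand charges -4, Co(III) ⇒ ion charge 1−.
One 1+ cation balances one 1− anion.

[ZnCl(H2O)4(NH3)][Co(acac)(NO3)3(PPh3)]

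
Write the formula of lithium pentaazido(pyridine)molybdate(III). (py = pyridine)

Li2[Mo(N3)5(py)]

Ligands: 5 azido (N3, -1), 1 pyridine (py, neutral). Ligand charge sum = -5.
Charge balance with lithium (+1) requires 1 complex ion per 2 lithium.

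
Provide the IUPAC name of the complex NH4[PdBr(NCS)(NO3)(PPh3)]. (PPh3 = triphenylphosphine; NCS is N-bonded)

The 1 ammonium counter-ion carries a total charge of +1, so each complex ion is 1−.
Ligand charges: 1×triphenylphosphine (neutral), 1×bromo (-1 each), 1×nitrato (-1 each), 1×isothiocyanato (-1 each); total -3. So Pd + (-3) = 1−, giving Pd = +2.
The complex ion is anionic, so palladium takes the -ate form palladate(II).

ammonium bromoisothiocyanatonitrato(triphenylphosphine)palladate(II)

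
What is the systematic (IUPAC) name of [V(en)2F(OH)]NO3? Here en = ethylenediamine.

bis(ethylenediamine)fluorohydroxovanadium(III) nitrate

The 1 nitrate counter-ion carries a total charge of -1, so each complex ion is 1+.
Ligand charges: 2×ethylenediamine (neutral), 1×hydroxo (-1 each), 1×fluoro (-1 each); total -2. So V + (-2) = 1+, giving V = +3.
Ligands are named alphabetically: ethylenediamine before fluoro before hydroxo.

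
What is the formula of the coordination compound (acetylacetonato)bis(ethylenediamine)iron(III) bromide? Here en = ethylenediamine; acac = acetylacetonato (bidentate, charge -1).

[Fe(acac)(en)2]Br2

Ligands: 2 ethylenediamine (en, neutral), 1 acetylacetonato (acac, -1). Ligand charge sum = -1.
Charge balance with bromide (-1) requires 1 complex ion per 2 bromide.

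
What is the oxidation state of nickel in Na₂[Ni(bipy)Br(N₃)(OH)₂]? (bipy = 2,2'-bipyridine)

2 sodium outside the brackets (+1 each) → the complex ion is 2−.
Ligand charges: 1×N3 = -1; 1×Br = -1; 1×bipy neutral; 2×OH = -2; sum -4.
Ni + (-4) = 2− ⇒ Ni is +2.

+2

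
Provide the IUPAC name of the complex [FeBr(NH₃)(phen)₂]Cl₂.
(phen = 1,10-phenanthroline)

amminebromobis(1,10-phenanthroline)iron(III) chloride

The 2 chloride counter-ions carry a total charge of -2, so each complex ion is 2+.
Ligand charges: 2×1,10-phenanthroline (neutral), 1×bromo (-1 each), 1×ammine (neutral); total -1. So Fe + (-1) = 2+, giving Fe = +3.
Ligands are named alphabetically: ammine before bromo before phenanthroline.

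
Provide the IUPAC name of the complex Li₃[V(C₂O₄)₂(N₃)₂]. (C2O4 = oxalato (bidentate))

The 3 lithium counter-ions carry a total charge of +3, so each complex ion is 3−.
Ligand charges: 2×oxalato (-2 each), 2×azido (-1 each); total -6. So V + (-6) = 3−, giving V = +3.
The complex ion is anionic, so vanadium takes the -ate form vanadate(III).

lithium diazidodioxalatovanadate(III)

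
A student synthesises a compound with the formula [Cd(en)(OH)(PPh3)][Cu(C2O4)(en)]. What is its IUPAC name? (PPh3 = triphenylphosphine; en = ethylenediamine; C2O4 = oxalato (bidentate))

(ethylenediamine)hydroxo(triphenylphosphine)cadmium(II) (ethylenediamine)oxalatocuprate(I)

Both ions are complex: the cation is named first with the plain metal name, the anion second with the -ate form; each ion's ligands are alphabetised independently.
Cadmium is always +2 in its complexes; the cation's ligand charges sum to -1, so the complex cation is 1+.
A 1:1 salt means the anion carries the equal and opposite charge, 1−.
Anion: ligand charges sum to -2; for the ion to be 1−, Cu = +1.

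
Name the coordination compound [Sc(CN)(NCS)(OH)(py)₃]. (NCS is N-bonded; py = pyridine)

There is no counter-ion, so the complex is neutral overall.
Ligand charges: 1×hydroxo (-1 each), 1×isothiocyanato (-1 each), 1×cyano (-1 each), 3×pyridine (neutral); total -3. So Sc + (-3) = 0, giving Sc = +3.
Ligands are named alphabetically: cyano before hydroxo before isothiocyanato before pyridine.

cyanohydroxoisothiocyanatotris(pyridine)scandium(III)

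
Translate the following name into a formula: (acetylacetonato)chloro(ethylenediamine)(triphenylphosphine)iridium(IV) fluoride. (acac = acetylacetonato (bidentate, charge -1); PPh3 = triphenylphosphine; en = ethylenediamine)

[Ir(acac)Cl(en)(PPh3)]F2

Ligands: 1 acetylacetonato (acac, -1), 1 triphenylphosphine (PPh3, neutral), 1 chloro (Cl, -1), 1 ethylenediamine (en, neutral). Ligand charge sum = -2.
Charge balance with fluoride (-1) requires 1 complex ion per 2 fluoride.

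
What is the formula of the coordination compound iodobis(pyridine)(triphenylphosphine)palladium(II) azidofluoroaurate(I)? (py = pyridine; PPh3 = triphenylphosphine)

[PdI(PPh3)(py)2][AuF(N3)]

Cation [Pd…]: ligand charges -1, Pd(II) ⇒ ion charge 1+.
Anion [Au…]: ligand charges -2, Au(I) ⇒ ion charge 1−.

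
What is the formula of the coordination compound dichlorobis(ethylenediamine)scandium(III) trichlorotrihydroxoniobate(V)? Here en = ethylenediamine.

[ScCl2(en)2][NbCl3(OH)3]

Cation [Sc…]: ligand charges -2, Sc(III) ⇒ ion charge 1+.
Anion [Nb…]: ligand charges -6, Nb(V) ⇒ ion charge 1−.
One 1+ cation balances one 1− anion.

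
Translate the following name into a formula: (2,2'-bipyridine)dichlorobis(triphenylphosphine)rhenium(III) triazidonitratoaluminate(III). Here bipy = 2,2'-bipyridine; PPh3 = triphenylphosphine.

Cation [Re…]: ligand charges -2, Re(III) ⇒ ion charge 1+.
Anion [Al…]: ligand charges -4, Al(III) ⇒ ion charge 1−.

[Re(bipy)Cl2(PPh3)2][Al(N3)3(NO3)]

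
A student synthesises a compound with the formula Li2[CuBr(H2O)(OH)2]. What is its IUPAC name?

lithium aquabromodihydroxocuprate(I)

The 2 lithium counter-ions carry a total charge of +2, so each complex ion is 2−.
Ligand charges: 2×hydroxo (-1 each), 1×bromo (-1 each), 1×aqua (neutral); total -3. So Cu + (-3) = 2−, giving Cu = +1.
The complex ion is anionic, so copper takes the -ate form cuprate(I).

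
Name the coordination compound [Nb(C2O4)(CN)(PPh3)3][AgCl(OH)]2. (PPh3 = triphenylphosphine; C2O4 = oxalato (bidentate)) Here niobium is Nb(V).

cyanooxalatotris(triphenylphosphine)niobium(V) chlorohydroxoargentate(I)

Both ions are complex: the cation is named first with the plain metal name, the anion second with the -ate form; each ion's ligands are alphabetised independently.
Nb is given as +5; the cation's ligand charges sum to -3, so the complex cation is 2+.
With 2 anions per cation, each anion must be 2/2 = 1−.
Anion: ligand charges sum to -2; for the ion to be 1−, Ag = +1.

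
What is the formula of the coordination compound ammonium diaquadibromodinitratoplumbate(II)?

(NH4)2[PbBr2(H2O)2(NO3)2]

Ligands: 2 aqua (H2O, neutral), 2 nitrato (NO3, -1), 2 bromo (Br, -1). Ligand charge sum = -4.
Charge balance with ammonium (+1) requires 1 complex ion per 2 ammonium.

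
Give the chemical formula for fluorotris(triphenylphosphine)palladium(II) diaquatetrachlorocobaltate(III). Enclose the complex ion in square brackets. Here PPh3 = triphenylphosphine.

Cation [Pd…]: ligand charges -1, Pd(II) ⇒ ion charge 1+.
Anion [Co…]: ligand charges -4, Co(III) ⇒ ion charge 1−.
One 1+ cation balances one 1− anion.

[PdF(PPh3)3][CoCl4(H2O)2]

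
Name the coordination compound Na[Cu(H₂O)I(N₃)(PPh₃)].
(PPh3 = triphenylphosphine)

The 1 sodium counter-ion carries a total charge of +1, so each complex ion is 1−.
Ligand charges: 1×iodo (-1 each), 1×triphenylphosphine (neutral), 1×azido (-1 each), 1×aqua (neutral); total -2. So Cu + (-2) = 1−, giving Cu = +1.
The complex ion is anionic, so copper takes the -ate form cuprate(I).

sodium aquaazidoiodo(triphenylphosphine)cuprate(I)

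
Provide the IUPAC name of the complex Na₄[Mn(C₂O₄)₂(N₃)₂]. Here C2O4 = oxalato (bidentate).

The 4 sodium counter-ions carry a total charge of +4, so each complex ion is 4−.
Ligand charges: 2×oxalato (-2 each), 2×azido (-1 each); total -6. So Mn + (-6) = 4−, giving Mn = +2.
The complex ion is anionic, so manganese takes the -ate form manganate(II).

sodium diazidodioxalatomanganate(II)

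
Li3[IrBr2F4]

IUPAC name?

lithium dibromotetrafluoroiridate(III)

The 3 lithium counter-ions carry a total charge of +3, so each complex ion is 3−.
Ligand charges: 2×bromo (-1 each), 4×fluoro (-1 each); total -6. So Ir + (-6) = 3−, giving Ir = +3.
The complex ion is anionic, so iridium takes the -ate form iridate(III).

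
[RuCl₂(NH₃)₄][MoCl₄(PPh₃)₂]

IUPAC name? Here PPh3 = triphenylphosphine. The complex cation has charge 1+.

The complex cation is given as 1+; its ligand charges sum to -2, so Ru = +3.
A 1:1 salt means the anion carries the equal and opposite charge, 1−.
Anion: ligand charges sum to -4; for the ion to be 1−, Mo = +3.

tetraamminedichlororuthenium(III) tetrachlorobis(triphenylphosphine)molybdate(III)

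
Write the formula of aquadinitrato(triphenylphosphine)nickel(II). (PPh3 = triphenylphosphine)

[Ni(H2O)(NO3)2(PPh3)]

Ligands: 1 triphenylphosphine (PPh3, neutral), 2 nitrato (NO3, -1), 1 aqua (H2O, neutral). Ligand charge sum = -2.
With Ni in oxidation state +2, the complex ion is [Ni...].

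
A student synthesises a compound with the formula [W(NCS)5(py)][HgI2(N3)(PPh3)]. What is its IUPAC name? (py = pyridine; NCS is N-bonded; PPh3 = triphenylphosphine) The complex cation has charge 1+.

pentaisothiocyanato(pyridine)tungsten(VI) azidodiiodo(triphenylphosphine)mercurate(II)

The complex cation is given as 1+; its ligand charges sum to -5, so W = +6.
A 1:1 salt means the anion carries the equal and opposite charge, 1−.
Anion: ligand charges sum to -3; for the ion to be 1−, Hg = +2.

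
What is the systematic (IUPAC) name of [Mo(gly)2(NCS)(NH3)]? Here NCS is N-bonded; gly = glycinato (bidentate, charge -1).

There is no counter-ion, so the complex is neutral overall.
Ligand charges: 1×isothiocyanato (-1 each), 1×ammine (neutral), 2×glycinato (-1 each); total -3. So Mo + (-3) = 0, giving Mo = +3.
Ligands are named alphabetically: ammine before glycinato before isothiocyanato.

amminebis(glycinato)isothiocyanatomolybdenum(III)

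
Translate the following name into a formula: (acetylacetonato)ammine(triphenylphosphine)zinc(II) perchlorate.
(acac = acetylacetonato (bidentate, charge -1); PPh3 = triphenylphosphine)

Ligands: 1 acetylacetonato (acac, -1), 1 triphenylphosphine (PPh3, neutral), 1 ammine (NH3, neutral). Ligand charge sum = -1.
With Zn in oxidation state +2, the complex ion is [Zn...]^1+.
Charge balance with perchlorate (-1) requires 1 complex ion per 1 perchlorate.

[Zn(acac)(NH3)(PPh3)]ClO4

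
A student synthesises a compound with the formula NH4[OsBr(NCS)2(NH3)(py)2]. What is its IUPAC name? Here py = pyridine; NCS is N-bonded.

The 1 ammonium counter-ion carries a total charge of +1, so each complex ion is 1−.
Ligand charges: 2×pyridine (neutral), 1×ammine (neutral), 2×isothiocyanato (-1 each), 1×bromo (-1 each); total -3. So Os + (-3) = 1−, giving Os = +2.
Ligands are named alphabetically: ammine before bromo before isothiocyanato before pyridine.
The complex ion is anionic, so osmium takes the -ate form osmate(II).

ammonium amminebromodiisothiocyanatobis(pyridine)osmate(II)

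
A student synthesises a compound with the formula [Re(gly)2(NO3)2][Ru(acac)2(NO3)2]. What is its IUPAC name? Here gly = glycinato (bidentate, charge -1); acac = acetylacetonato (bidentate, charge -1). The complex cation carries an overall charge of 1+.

Both ions are complex: the cation is named first with the plain metal name, the anion second with the -ate form; each ion's ligands are alphabetised independently.
The complex cation is given as 1+; its ligand charges sum to -4, so Re = +5.
A 1:1 salt means the anion carries the equal and opposite charge, 1−.
Anion: ligand charges sum to -4; for the ion to be 1−, Ru = +3.

bis(glycinato)dinitratorhenium(V) bis(acetylacetonato)dinitratoruthenate(III)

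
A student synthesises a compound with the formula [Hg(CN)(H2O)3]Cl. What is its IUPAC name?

triaquacyanomercury(II) chloride

The 1 chloride counter-ion carries a total charge of -1, so each complex ion is 1+.
Ligand charges: 3×aqua (neutral), 1×cyano (-1 each); total -1. So Hg + (-1) = 1+, giving Hg = +2.
Ligands are named alphabetically: aqua before cyano.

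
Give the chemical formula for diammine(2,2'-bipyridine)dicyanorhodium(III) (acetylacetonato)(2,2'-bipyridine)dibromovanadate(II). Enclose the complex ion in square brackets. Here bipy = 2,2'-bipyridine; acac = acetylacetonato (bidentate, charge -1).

Cation [Rh…]: ligand charges -2, Rh(III) ⇒ ion charge 1+.
Anion [V…]: ligand charges -3, V(II) ⇒ ion charge 1−.
One 1+ cation balances one 1− anion.

[Rh(bipy)(CN)2(NH3)2][V(acac)(bipy)Br2]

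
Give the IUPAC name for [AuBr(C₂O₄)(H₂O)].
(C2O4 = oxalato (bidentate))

There is no counter-ion, so the complex is neutral overall.
Ligand charges: 1×aqua (neutral), 1×oxalato (-2 each), 1×bromo (-1 each); total -3. So Au + (-3) = 0, giving Au = +3.
Ligands are named alphabetically: aqua before bromo before oxalato.

aquabromooxalatogold(III)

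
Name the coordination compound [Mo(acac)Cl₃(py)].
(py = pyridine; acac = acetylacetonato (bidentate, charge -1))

There is no counter-ion, so the complex is neutral overall.
Ligand charges: 1×pyridine (neutral), 1×acetylacetonato (-1 each), 3×chloro (-1 each); total -4. So Mo + (-4) = 0, giving Mo = +4.
Ligands are named alphabetically: acetylacetonato before chloro before pyridine.

(acetylacetonato)trichloro(pyridine)molybdenum(IV)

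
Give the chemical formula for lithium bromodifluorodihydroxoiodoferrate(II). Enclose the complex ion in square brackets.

Ligands: 2 fluoro (F, -1), 2 hydroxo (OH, -1), 1 iodo (I, -1), 1 bromo (Br, -1). Ligand charge sum = -6.
With Fe in oxidation state +2, the complex ion is [Fe...]^4−.
Charge balance with lithium (+1) requires 1 complex ion per 4 lithium.

Li4[FeBrF2I(OH)2]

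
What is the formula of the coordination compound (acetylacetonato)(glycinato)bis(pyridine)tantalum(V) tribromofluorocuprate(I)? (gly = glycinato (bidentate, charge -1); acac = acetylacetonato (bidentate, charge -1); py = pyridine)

Cation [Ta…]: ligand charges -2, Ta(V) ⇒ ion charge 3+.
Anion [Cu…]: ligand charges -4, Cu(I) ⇒ ion charge 3−.
One 3+ cation balances one 3− anion.

[Ta(acac)(gly)(py)2][CuBr3F]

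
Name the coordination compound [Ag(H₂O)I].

aquaiodosilver(I)

There is no counter-ion, so the complex is neutral overall.
Ligand charges: 1×aqua (neutral), 1×iodo (-1 each); total -1. So Ag + (-1) = 0, giving Ag = +1.
Ligands are named alphabetically: aqua before iodo.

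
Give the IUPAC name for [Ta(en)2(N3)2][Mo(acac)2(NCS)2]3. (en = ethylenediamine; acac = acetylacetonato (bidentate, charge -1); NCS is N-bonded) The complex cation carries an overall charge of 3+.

diazidobis(ethylenediamine)tantalum(V) bis(acetylacetonato)diisothiocyanatomolybdate(III)

The complex cation is given as 3+; its ligand charges sum to -2, so Ta = +5.
With 3 anions per cation, each anion must be 3/3 = 1−.
Anion: ligand charges sum to -4; for the ion to be 1−, Mo = +3.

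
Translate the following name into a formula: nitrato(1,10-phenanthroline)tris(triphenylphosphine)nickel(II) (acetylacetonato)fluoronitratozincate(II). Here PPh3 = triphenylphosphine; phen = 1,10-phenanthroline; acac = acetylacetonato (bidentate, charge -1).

[Ni(NO3)(phen)(PPh3)3][Zn(acac)F(NO3)]

Cation [Ni…]: ligand charges -1, Ni(II) ⇒ ion charge 1+.
Anion [Zn…]: ligand charges -3, Zn(II) ⇒ ion charge 1−.
One 1+ cation balances one 1− anion.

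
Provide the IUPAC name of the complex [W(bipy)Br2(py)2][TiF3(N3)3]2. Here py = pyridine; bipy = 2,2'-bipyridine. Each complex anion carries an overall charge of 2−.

The complex anion is given as 2−; its ligand charges sum to -6, so Ti = +4.
With 2 anions per cation, the cation must be 2×2 = 4+.
Cation: ligand charges sum to -2; for the ion to be 4+, W = +6.

(2,2'-bipyridine)dibromobis(pyridine)tungsten(VI) triazidotrifluorotitanate(IV)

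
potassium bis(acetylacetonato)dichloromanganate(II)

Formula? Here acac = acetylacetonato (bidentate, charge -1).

Ligands: 2 acetylacetonato (acac, -1), 2 chloro (Cl, -1). Ligand charge sum = -4.
With Mn in oxidation state +2, the complex ion is [Mn...]^2−.
Charge balance with potassium (+1) requires 1 complex ion per 2 potassium.

K2[Mn(acac)2Cl2]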